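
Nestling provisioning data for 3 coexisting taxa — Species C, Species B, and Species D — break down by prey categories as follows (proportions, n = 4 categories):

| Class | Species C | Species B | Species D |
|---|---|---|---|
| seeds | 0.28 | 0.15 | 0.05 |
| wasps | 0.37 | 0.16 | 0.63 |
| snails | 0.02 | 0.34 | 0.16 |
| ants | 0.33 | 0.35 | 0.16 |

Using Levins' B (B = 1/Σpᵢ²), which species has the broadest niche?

Species B

Σp_Cᵢ² = 0.28² + 0.37² + 0.02² + 0.33² = 0.0784 + 0.1369 + 0.0004 + 0.1089 = 0.3246
B_C = 1 / 0.3246 = 3.0807
Σp_Bᵢ² = 0.15² + 0.16² + 0.34² + 0.35² = 0.0225 + 0.0256 + 0.1156 + 0.1225 = 0.2862
B_B = 1 / 0.2862 = 3.4941
Σp_Dᵢ² = 0.05² + 0.63² + 0.16² + 0.16² = 0.0025 + 0.3969 + 0.0256 + 0.0256 = 0.4506
B_D = 1 / 0.4506 = 2.2193
Highest B → broadest niche (most generalist): Species B (B = 3.49).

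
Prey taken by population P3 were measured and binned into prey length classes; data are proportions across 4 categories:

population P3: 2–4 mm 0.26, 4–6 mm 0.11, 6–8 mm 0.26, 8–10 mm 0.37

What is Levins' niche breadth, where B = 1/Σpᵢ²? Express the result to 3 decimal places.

3.519

Σpᵢ² = 0.26² + 0.11² + 0.26² + 0.37² = 0.0676 + 0.0121 + 0.0676 + 0.1369 = 0.2842
B = 1 / 0.2842 = 3.51865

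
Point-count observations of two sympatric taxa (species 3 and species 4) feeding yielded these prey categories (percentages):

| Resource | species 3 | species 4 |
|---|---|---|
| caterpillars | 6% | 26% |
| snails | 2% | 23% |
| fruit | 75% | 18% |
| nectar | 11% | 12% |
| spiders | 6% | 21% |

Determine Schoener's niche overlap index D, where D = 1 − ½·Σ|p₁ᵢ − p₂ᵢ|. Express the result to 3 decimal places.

0.430

Convert percentages to proportions (divide by 100).
Σ|p₁ᵢ − p₂ᵢ| = 0.20 + 0.21 + 0.57 + 0.01 + 0.15 = 1.14
D = 1 − ½ × 1.14 = 1 − 0.570 = 0.43000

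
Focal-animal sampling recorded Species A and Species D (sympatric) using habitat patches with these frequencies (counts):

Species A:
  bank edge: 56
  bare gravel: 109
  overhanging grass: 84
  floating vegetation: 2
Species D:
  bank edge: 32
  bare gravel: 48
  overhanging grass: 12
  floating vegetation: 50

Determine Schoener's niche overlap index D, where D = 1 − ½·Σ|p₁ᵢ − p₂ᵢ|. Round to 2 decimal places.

Proportions for Species A (n=251): 56/251=0.2231, 109/251=0.4343, 84/251=0.3347, 2/251=0.0080
Proportions for Species D (n=142): 32/142=0.2254, 48/142=0.3380, 12/142=0.0845, 50/142=0.3521
Σ|p₁ᵢ − p₂ᵢ| = 0.0023 + 0.0963 + 0.2502 + 0.3441 = 0.6929
D = 1 − ½ × 0.6929 = 1 − 0.34645 = 0.65355

0.65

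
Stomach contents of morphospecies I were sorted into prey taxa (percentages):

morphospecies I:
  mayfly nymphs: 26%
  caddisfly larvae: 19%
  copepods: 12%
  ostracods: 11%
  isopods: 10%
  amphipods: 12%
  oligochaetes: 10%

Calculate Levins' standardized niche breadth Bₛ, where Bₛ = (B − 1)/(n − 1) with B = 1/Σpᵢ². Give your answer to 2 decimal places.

Convert percentages to proportions (divide by 100).
Σpᵢ² = 0.26² + 0.19² + 0.12² + 0.11² + 0.10² + 0.12² + 0.10² = 0.0676 + 0.0361 + 0.0144 + 0.0121 + 0.0100 + 0.0144 + 0.0100 = 0.1646
B = 1 / 0.1646 = 6.0753
Bₛ = (B − 1)/(n − 1) = (6.0753 − 1)/(7 − 1) = 5.0753/6 = 0.8459

0.85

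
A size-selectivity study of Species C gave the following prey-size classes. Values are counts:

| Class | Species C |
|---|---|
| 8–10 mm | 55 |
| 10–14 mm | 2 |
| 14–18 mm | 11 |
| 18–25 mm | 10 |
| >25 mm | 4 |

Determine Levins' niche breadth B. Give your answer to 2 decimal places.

Proportions for Species C (n=82): 55/82=0.6707, 2/82=0.0244, 11/82=0.1341, 10/82=0.1220, 4/82=0.0488
Σpᵢ² = 0.6707² + 0.0244² + 0.1341² + 0.1220² + 0.0488² = 0.449838 + 0.000595 + 0.017983 + 0.014884 + 0.002381 = 0.485681
B = 1 / 0.485681 = 2.0590

2.06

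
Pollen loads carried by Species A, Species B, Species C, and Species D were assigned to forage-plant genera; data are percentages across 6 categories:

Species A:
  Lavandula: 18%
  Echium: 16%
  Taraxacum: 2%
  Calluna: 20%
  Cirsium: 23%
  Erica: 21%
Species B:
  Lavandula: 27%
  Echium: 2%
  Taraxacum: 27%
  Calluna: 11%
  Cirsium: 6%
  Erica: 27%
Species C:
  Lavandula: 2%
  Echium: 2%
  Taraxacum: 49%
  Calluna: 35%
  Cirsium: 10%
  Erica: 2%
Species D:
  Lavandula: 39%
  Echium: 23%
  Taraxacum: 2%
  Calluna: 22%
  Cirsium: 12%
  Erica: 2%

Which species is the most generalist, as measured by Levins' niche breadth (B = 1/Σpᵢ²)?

Species A

Convert percentages to proportions (divide by 100).
Σp_Aᵢ² = 0.18² + 0.16² + 0.02² + 0.20² + 0.23² + 0.21² = 0.0324 + 0.0256 + 0.0004 + 0.0400 + 0.0529 + 0.0441 = 0.1954
B_A = 1 / 0.1954 = 5.1177
Σp_Bᵢ² = 0.27² + 0.02² + 0.27² + 0.11² + 0.06² + 0.27² = 0.0729 + 0.0004 + 0.0729 + 0.0121 + 0.0036 + 0.0729 = 0.2348
B_B = 1 / 0.2348 = 4.2589
Σp_Cᵢ² = 0.02² + 0.02² + 0.49² + 0.35² + 0.10² + 0.02² = 0.0004 + 0.0004 + 0.2401 + 0.1225 + 0.0100 + 0.0004 = 0.3738
B_C = 1 / 0.3738 = 2.6752
Σp_Dᵢ² = 0.39² + 0.23² + 0.02² + 0.22² + 0.12² + 0.02² = 0.1521 + 0.0529 + 0.0004 + 0.0484 + 0.0144 + 0.0004 = 0.2686
B_D = 1 / 0.2686 = 3.7230
Highest B → broadest niche (most generalist): Species A (B = 5.12).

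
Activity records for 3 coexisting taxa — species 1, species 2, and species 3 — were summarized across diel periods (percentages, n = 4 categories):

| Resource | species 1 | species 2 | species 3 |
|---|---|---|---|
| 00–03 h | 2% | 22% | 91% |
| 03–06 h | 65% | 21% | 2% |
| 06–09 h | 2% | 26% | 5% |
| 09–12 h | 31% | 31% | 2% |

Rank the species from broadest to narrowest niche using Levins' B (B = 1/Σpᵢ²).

Convert percentages to proportions (divide by 100).
Σp_1ᵢ² = 0.02² + 0.65² + 0.02² + 0.31² = 0.0004 + 0.4225 + 0.0004 + 0.0961 = 0.5194
B_1 = 1 / 0.5194 = 1.9253
Σp_2ᵢ² = 0.22² + 0.21² + 0.26² + 0.31² = 0.0484 + 0.0441 + 0.0676 + 0.0961 = 0.2562
B_2 = 1 / 0.2562 = 3.9032
Σp_3ᵢ² = 0.91² + 0.02² + 0.05² + 0.02² = 0.8281 + 0.0004 + 0.0025 + 0.0004 = 0.8314
B_3 = 1 / 0.8314 = 1.2028
Ranking by B (broadest → narrowest): species 2 (3.90) > species 1 (1.93) > species 3 (1.20)

species 2 > species 1 > species 3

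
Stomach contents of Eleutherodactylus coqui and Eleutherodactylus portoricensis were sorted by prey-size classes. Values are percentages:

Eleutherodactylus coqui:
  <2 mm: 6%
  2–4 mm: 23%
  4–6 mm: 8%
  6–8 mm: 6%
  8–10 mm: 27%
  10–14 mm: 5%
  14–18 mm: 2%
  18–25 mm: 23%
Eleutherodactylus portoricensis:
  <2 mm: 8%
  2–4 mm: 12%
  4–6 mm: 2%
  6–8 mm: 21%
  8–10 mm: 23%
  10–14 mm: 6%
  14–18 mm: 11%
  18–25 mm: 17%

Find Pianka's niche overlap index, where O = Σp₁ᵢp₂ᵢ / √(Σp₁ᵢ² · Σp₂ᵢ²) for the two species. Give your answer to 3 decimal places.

Convert percentages to proportions (divide by 100).
Σ p₁ᵢp₂ᵢ = 0.0048 + 0.0276 + 0.0016 + 0.0126 + 0.0621 + 0.0030 + 0.0022 + 0.0391 = 0.1530
Σp_1ᵢ² = 0.06² + 0.23² + 0.08² + 0.06² + 0.27² + 0.05² + 0.02² + 0.23² = 0.0036 + 0.0529 + 0.0064 + 0.0036 + 0.0729 + 0.0025 + 0.0004 + 0.0529 = 0.1952
Σp_2ᵢ² = 0.08² + 0.12² + 0.02² + 0.21² + 0.23² + 0.06² + 0.11² + 0.17² = 0.0064 + 0.0144 + 0.0004 + 0.0441 + 0.0529 + 0.0036 + 0.0121 + 0.0289 = 0.1628
O = 0.1530 / √(0.1952 × 0.1628) = 0.1530 / 0.178265 = 0.85827

0.858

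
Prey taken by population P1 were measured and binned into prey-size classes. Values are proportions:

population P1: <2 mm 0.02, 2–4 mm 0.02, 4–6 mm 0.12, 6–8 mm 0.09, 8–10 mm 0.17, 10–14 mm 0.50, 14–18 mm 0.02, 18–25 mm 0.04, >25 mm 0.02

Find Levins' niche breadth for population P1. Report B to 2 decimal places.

3.28

Σpᵢ² = 0.02² + 0.02² + 0.12² + 0.09² + 0.17² + 0.50² + 0.02² + 0.04² + 0.02² = 0.0004 + 0.0004 + 0.0144 + 0.0081 + 0.0289 + 0.2500 + 0.0004 + 0.0016 + 0.0004 = 0.3046
B = 1 / 0.3046 = 3.2830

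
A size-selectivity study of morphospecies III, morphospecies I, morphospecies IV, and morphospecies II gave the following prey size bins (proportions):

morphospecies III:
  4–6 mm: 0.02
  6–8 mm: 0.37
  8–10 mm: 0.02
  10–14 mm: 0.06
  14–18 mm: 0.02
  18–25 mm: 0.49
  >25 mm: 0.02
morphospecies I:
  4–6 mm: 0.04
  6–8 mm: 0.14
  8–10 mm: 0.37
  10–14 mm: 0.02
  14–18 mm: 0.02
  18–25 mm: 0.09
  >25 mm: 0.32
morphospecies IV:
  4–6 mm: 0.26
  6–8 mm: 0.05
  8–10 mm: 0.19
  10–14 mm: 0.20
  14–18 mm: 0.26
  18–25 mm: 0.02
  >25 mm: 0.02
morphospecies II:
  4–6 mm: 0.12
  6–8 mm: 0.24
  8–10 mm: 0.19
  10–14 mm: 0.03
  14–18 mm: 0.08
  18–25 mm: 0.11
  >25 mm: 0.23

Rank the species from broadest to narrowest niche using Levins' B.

morphospecies II > morphospecies IV > morphospecies I > morphospecies III

Σp_IIIᵢ² = 0.02² + 0.37² + 0.02² + 0.06² + 0.02² + 0.49² + 0.02² = 0.0004 + 0.1369 + 0.0004 + 0.0036 + 0.0004 + 0.2401 + 0.0004 = 0.3822
B_III = 1 / 0.3822 = 2.6164
Σp_Iᵢ² = 0.04² + 0.14² + 0.37² + 0.02² + 0.02² + 0.09² + 0.32² = 0.0016 + 0.0196 + 0.1369 + 0.0004 + 0.0004 + 0.0081 + 0.1024 = 0.2694
B_I = 1 / 0.2694 = 3.7120
Σp_IVᵢ² = 0.26² + 0.05² + 0.19² + 0.20² + 0.26² + 0.02² + 0.02² = 0.0676 + 0.0025 + 0.0361 + 0.0400 + 0.0676 + 0.0004 + 0.0004 = 0.2146
B_IV = 1 / 0.2146 = 4.6598
Σp_IIᵢ² = 0.12² + 0.24² + 0.19² + 0.03² + 0.08² + 0.11² + 0.23² = 0.0144 + 0.0576 + 0.0361 + 0.0009 + 0.0064 + 0.0121 + 0.0529 = 0.1804
B_II = 1 / 0.1804 = 5.5432
Ranking by B (broadest → narrowest): morphospecies II (5.54) > morphospecies IV (4.66) > morphospecies I (3.71) > morphospecies III (2.62)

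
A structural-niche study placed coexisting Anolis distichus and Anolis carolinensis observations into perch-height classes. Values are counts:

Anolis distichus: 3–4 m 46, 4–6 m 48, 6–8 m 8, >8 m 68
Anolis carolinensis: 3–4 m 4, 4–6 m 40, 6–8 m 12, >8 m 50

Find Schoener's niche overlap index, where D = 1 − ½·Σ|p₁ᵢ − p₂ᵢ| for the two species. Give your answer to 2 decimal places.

Proportions for Anolis distichus (n=170): 46/170=0.2706, 48/170=0.2824, 8/170=0.0471, 68/170=0.4000
Proportions for Anolis carolinensis (n=106): 4/106=0.0377, 40/106=0.3774, 12/106=0.1132, 50/106=0.4717
Σ|p₁ᵢ − p₂ᵢ| = 0.2329 + 0.0950 + 0.0661 + 0.0717 = 0.4657
D = 1 − ½ × 0.4657 = 1 − 0.23285 = 0.76715

0.77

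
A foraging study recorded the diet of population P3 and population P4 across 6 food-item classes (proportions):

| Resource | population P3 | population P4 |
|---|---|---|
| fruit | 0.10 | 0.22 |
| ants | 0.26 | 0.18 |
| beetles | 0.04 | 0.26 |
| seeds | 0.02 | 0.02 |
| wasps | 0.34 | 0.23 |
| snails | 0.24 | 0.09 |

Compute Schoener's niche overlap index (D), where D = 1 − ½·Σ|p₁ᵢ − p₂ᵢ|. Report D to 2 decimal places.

0.66

Σ|p₁ᵢ − p₂ᵢ| = 0.12 + 0.08 + 0.22 + 0.00 + 0.11 + 0.15 = 0.68
D = 1 − ½ × 0.68 = 1 − 0.340 = 0.6600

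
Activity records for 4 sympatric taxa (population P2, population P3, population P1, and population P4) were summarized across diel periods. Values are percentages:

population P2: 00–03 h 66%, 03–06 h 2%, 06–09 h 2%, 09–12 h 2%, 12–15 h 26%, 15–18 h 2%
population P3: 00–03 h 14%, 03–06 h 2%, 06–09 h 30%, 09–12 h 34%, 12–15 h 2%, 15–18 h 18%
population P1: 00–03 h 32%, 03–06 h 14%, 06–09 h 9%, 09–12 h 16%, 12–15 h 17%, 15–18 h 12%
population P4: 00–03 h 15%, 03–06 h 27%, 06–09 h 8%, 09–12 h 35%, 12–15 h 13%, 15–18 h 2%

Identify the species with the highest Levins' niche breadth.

Convert percentages to proportions (divide by 100).
Σp_P2ᵢ² = 0.66² + 0.02² + 0.02² + 0.02² + 0.26² + 0.02² = 0.4356 + 0.0004 + 0.0004 + 0.0004 + 0.0676 + 0.0004 = 0.5048
B_P2 = 1 / 0.5048 = 1.9810
Σp_P3ᵢ² = 0.14² + 0.02² + 0.30² + 0.34² + 0.02² + 0.18² = 0.0196 + 0.0004 + 0.0900 + 0.1156 + 0.0004 + 0.0324 = 0.2584
B_P3 = 1 / 0.2584 = 3.8700
Σp_P1ᵢ² = 0.32² + 0.14² + 0.09² + 0.16² + 0.17² + 0.12² = 0.1024 + 0.0196 + 0.0081 + 0.0256 + 0.0289 + 0.0144 = 0.1990
B_P1 = 1 / 0.1990 = 5.0251
Σp_P4ᵢ² = 0.15² + 0.27² + 0.08² + 0.35² + 0.13² + 0.02² = 0.0225 + 0.0729 + 0.0064 + 0.1225 + 0.0169 + 0.0004 = 0.2416
B_P4 = 1 / 0.2416 = 4.1391
Highest B → broadest niche (most generalist): population P1 (B = 5.03).

population P1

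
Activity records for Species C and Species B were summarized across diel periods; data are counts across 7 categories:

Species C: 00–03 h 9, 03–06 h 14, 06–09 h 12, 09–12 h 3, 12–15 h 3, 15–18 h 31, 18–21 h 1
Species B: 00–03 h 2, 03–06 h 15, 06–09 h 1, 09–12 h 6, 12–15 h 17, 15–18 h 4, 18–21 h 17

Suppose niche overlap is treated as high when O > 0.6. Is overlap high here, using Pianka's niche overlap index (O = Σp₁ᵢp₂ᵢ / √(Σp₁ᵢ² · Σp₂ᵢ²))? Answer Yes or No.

Proportions for Species C (n=73): 9/73=0.1233, 14/73=0.1918, 12/73=0.1644, 3/73=0.0411, 3/73=0.0411, 31/73=0.4247, 1/73=0.0137
Proportions for Species B (n=62): 2/62=0.0323, 15/62=0.2419, 1/62=0.0161, 6/62=0.0968, 17/62=0.2742, 4/62=0.0645, 17/62=0.2742
Σ p₁ᵢp₂ᵢ = 0.003983 + 0.046396 + 0.002647 + 0.003978 + 0.011270 + 0.027393 + 0.003757 = 0.099424
Σp_1ᵢ² = 0.1233² + 0.1918² + 0.1644² + 0.0411² + 0.0411² + 0.4247² + 0.0137² = 0.015203 + 0.036787 + 0.027027 + 0.001689 + 0.001689 + 0.180370 + 0.000188 = 0.262953
Σp_2ᵢ² = 0.0323² + 0.2419² + 0.0161² + 0.0968² + 0.2742² + 0.0645² + 0.2742² = 0.001043 + 0.058516 + 0.000259 + 0.009370 + 0.075186 + 0.004160 + 0.075186 = 0.223720
O = 0.099424 / √(0.262953 × 0.223720) = 0.099424 / 0.2425445 = 0.4099
O = 0.4099 < 0.6 → No.

No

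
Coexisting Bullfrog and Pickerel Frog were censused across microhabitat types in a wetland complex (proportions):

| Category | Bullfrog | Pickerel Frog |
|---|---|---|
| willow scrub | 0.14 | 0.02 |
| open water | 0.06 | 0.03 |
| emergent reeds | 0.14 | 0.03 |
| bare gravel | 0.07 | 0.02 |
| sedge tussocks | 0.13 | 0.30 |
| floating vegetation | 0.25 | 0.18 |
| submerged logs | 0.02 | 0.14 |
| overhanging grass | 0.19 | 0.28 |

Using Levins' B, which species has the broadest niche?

Bullfrog

Σp_Bullᵢ² = 0.14² + 0.06² + 0.14² + 0.07² + 0.13² + 0.25² + 0.02² + 0.19² = 0.0196 + 0.0036 + 0.0196 + 0.0049 + 0.0169 + 0.0625 + 0.0004 + 0.0361 = 0.1636
B_Bull = 1 / 0.1636 = 6.1125
Σp_Frogᵢ² = 0.02² + 0.03² + 0.03² + 0.02² + 0.30² + 0.18² + 0.14² + 0.28² = 0.0004 + 0.0009 + 0.0009 + 0.0004 + 0.0900 + 0.0324 + 0.0196 + 0.0784 = 0.2230
B_Frog = 1 / 0.2230 = 4.4843
Highest B → broadest niche (most generalist): Bullfrog (B = 6.11).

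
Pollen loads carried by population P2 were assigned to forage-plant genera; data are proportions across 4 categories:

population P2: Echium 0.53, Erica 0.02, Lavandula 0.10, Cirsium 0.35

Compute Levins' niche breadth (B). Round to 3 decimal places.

2.417

Σpᵢ² = 0.53² + 0.02² + 0.10² + 0.35² = 0.2809 + 0.0004 + 0.0100 + 0.1225 = 0.4138
B = 1 / 0.4138 = 2.41663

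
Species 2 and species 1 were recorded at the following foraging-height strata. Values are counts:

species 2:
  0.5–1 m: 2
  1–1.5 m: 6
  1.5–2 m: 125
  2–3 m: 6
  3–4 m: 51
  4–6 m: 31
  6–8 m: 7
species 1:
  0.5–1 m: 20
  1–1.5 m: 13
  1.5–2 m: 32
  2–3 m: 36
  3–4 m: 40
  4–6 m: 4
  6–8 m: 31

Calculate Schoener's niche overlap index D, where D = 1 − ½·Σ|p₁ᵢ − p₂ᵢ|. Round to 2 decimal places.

0.52

Proportions for species 2 (n=228): 2/228=0.0088, 6/228=0.0263, 125/228=0.5482, 6/228=0.0263, 51/228=0.2237, 31/228=0.1360, 7/228=0.0307
Proportions for species 1 (n=176): 20/176=0.1136, 13/176=0.0739, 32/176=0.1818, 36/176=0.2045, 40/176=0.2273, 4/176=0.0227, 31/176=0.1761
Σ|p₁ᵢ − p₂ᵢ| = 0.1048 + 0.0476 + 0.3664 + 0.1782 + 0.0036 + 0.1133 + 0.1454 = 0.9593
D = 1 − ½ × 0.9593 = 1 − 0.47965 = 0.52035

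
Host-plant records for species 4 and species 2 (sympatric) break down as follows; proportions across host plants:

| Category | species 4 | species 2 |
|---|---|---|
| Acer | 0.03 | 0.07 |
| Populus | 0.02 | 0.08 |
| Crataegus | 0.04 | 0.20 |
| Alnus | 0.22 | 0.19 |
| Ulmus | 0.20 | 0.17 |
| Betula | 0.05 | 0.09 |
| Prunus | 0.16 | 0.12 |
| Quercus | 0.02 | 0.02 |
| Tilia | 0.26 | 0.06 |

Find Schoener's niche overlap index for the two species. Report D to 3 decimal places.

0.700

Σ|p₁ᵢ − p₂ᵢ| = 0.04 + 0.06 + 0.16 + 0.03 + 0.03 + 0.04 + 0.04 + 0.00 + 0.20 = 0.60
D = 1 − ½ × 0.60 = 1 − 0.300 = 0.70000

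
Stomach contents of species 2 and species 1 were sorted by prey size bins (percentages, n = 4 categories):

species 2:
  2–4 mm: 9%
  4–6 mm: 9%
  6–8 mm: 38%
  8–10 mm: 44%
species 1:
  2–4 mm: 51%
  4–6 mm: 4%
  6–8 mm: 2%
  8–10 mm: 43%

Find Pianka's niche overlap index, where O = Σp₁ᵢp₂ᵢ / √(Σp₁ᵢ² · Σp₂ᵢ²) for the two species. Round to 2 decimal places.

Convert percentages to proportions (divide by 100).
Σ p₁ᵢp₂ᵢ = 0.0459 + 0.0036 + 0.0076 + 0.1892 = 0.2463
Σp_1ᵢ² = 0.09² + 0.09² + 0.38² + 0.44² = 0.0081 + 0.0081 + 0.1444 + 0.1936 = 0.3542
Σp_2ᵢ² = 0.51² + 0.04² + 0.02² + 0.43² = 0.2601 + 0.0016 + 0.0004 + 0.1849 = 0.4470
O = 0.2463 / √(0.3542 × 0.4470) = 0.2463 / 0.39790 = 0.6190

0.62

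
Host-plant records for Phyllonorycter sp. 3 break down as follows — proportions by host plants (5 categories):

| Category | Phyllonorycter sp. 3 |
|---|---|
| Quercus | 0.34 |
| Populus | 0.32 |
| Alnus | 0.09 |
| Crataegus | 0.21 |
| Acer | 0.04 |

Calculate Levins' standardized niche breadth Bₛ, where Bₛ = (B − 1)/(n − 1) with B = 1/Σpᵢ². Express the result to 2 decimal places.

Σpᵢ² = 0.34² + 0.32² + 0.09² + 0.21² + 0.04² = 0.1156 + 0.1024 + 0.0081 + 0.0441 + 0.0016 = 0.2718
B = 1 / 0.2718 = 3.6792
Bₛ = (B − 1)/(n − 1) = (3.6792 − 1)/(5 − 1) = 2.6792/4 = 0.6698

0.67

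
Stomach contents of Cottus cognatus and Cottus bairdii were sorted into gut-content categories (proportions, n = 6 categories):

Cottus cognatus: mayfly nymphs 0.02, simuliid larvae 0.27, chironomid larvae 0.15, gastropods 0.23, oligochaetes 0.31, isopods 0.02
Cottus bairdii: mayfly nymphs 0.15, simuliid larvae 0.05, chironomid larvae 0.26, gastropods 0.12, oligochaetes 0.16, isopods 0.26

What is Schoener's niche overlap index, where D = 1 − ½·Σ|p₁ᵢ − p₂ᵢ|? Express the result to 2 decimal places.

Σ|p₁ᵢ − p₂ᵢ| = 0.13 + 0.22 + 0.11 + 0.11 + 0.15 + 0.24 = 0.96
D = 1 − ½ × 0.96 = 1 − 0.480 = 0.5200

0.52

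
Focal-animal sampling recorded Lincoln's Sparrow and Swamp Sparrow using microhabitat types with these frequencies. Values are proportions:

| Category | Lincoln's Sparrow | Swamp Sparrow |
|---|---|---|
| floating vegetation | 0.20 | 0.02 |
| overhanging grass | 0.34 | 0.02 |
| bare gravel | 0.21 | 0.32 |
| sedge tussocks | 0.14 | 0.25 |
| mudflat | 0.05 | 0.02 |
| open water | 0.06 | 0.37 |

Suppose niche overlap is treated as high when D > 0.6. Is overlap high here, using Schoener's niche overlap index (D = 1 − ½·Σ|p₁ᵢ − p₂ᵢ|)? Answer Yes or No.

No

Σ|p₁ᵢ − p₂ᵢ| = 0.18 + 0.32 + 0.11 + 0.11 + 0.03 + 0.31 = 1.06
D = 1 − ½ × 1.06 = 1 − 0.530 = 0.4700
D = 0.4700 < 0.6 → No.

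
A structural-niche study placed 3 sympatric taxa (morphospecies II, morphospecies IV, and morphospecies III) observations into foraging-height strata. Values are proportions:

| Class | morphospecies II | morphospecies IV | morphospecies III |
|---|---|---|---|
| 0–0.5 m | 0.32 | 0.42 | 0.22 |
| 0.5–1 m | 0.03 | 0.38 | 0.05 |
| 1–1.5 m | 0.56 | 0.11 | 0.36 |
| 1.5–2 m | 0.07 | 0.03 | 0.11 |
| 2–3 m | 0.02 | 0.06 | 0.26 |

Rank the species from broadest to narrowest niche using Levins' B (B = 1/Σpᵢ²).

Σp_IIᵢ² = 0.32² + 0.03² + 0.56² + 0.07² + 0.02² = 0.1024 + 0.0009 + 0.3136 + 0.0049 + 0.0004 = 0.4222
B_II = 1 / 0.4222 = 2.3685
Σp_IVᵢ² = 0.42² + 0.38² + 0.11² + 0.03² + 0.06² = 0.1764 + 0.1444 + 0.0121 + 0.0009 + 0.0036 = 0.3374
B_IV = 1 / 0.3374 = 2.9638
Σp_IIIᵢ² = 0.22² + 0.05² + 0.36² + 0.11² + 0.26² = 0.0484 + 0.0025 + 0.1296 + 0.0121 + 0.0676 = 0.2602
B_III = 1 / 0.2602 = 3.8432
Ranking by B (broadest → narrowest): morphospecies III (3.84) > morphospecies IV (2.96) > morphospecies II (2.37)

morphospecies III > morphospecies IV > morphospecies II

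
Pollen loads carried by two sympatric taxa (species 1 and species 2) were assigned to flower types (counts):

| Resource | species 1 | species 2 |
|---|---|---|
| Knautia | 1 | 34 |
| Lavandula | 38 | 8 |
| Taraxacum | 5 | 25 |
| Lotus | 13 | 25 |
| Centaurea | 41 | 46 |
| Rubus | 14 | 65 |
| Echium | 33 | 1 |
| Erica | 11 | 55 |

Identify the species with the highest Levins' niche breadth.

species 2

Proportions for species 1 (n=156): 1/156=0.0064, 38/156=0.2436, 5/156=0.0321, 13/156=0.0833, 41/156=0.2628, 14/156=0.0897, 33/156=0.2115, 11/156=0.0705
Proportions for species 2 (n=259): 34/259=0.1313, 8/259=0.0309, 25/259=0.0965, 25/259=0.0965, 46/259=0.1776, 65/259=0.2510, 1/259=0.0039, 55/259=0.2124
Σp_1ᵢ² = 0.0064² + 0.2436² + 0.0321² + 0.0833² + 0.2628² + 0.0897² + 0.2115² + 0.0705² = 0.000041 + 0.059341 + 0.001030 + 0.006939 + 0.069064 + 0.008046 + 0.044732 + 0.004970 = 0.194163
B_1 = 1 / 0.194163 = 5.1503
Σp_2ᵢ² = 0.1313² + 0.0309² + 0.0965² + 0.0965² + 0.1776² + 0.2510² + 0.0039² + 0.2124² = 0.017240 + 0.000955 + 0.009312 + 0.009312 + 0.031542 + 0.063001 + 0.000015 + 0.045114 = 0.176491
B_2 = 1 / 0.176491 = 5.6660
Highest B → broadest niche (most generalist): species 2 (B = 5.67).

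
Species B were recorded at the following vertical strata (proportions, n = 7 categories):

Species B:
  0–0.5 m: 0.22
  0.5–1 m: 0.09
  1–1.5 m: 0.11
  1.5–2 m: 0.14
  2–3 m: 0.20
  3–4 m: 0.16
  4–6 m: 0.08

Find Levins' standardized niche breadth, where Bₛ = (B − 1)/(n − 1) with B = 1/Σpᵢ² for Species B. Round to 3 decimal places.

Σpᵢ² = 0.22² + 0.09² + 0.11² + 0.14² + 0.20² + 0.16² + 0.08² = 0.0484 + 0.0081 + 0.0121 + 0.0196 + 0.0400 + 0.0256 + 0.0064 = 0.1602
B = 1 / 0.1602 = 6.24220
Bₛ = (B − 1)/(n − 1) = (6.24220 − 1)/(7 − 1) = 5.24220/6 = 0.87370

0.874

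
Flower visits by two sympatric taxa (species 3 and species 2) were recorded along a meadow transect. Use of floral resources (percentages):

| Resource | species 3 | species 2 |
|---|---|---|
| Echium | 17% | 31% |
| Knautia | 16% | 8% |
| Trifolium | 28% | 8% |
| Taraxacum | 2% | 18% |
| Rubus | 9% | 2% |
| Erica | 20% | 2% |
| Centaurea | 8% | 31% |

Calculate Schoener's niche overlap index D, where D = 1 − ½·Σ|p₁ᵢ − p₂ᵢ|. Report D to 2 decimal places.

Convert percentages to proportions (divide by 100).
Σ|p₁ᵢ − p₂ᵢ| = 0.14 + 0.08 + 0.20 + 0.16 + 0.07 + 0.18 + 0.23 = 1.06
D = 1 − ½ × 1.06 = 1 − 0.530 = 0.4700

0.47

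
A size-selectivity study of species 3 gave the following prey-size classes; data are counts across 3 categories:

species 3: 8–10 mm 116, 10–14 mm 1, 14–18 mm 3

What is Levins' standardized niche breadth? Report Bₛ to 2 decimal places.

0.03

Proportions for species 3 (n=120): 116/120=0.9667, 1/120=0.0083, 3/120=0.0250
Σpᵢ² = 0.9667² + 0.0083² + 0.0250² = 0.934509 + 0.000069 + 0.000625 = 0.935203
B = 1 / 0.935203 = 1.0693
Bₛ = (B − 1)/(n − 1) = (1.0693 − 1)/(3 − 1) = 0.0693/2 = 0.0347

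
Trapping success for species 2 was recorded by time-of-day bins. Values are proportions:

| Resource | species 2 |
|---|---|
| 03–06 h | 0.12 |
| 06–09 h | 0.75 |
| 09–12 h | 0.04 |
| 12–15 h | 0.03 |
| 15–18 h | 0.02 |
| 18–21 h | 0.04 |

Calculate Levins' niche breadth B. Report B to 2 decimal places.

1.72

Σpᵢ² = 0.12² + 0.75² + 0.04² + 0.03² + 0.02² + 0.04² = 0.0144 + 0.5625 + 0.0016 + 0.0009 + 0.0004 + 0.0016 = 0.5814
B = 1 / 0.5814 = 1.7200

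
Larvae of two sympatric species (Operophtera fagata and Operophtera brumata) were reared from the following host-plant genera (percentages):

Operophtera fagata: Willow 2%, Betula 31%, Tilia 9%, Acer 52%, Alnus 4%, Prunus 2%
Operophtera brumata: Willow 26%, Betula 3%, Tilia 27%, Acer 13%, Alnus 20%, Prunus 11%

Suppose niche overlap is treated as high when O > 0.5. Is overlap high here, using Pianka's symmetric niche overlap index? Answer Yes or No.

No

Convert percentages to proportions (divide by 100).
Σ p₁ᵢp₂ᵢ = 0.0052 + 0.0093 + 0.0243 + 0.0676 + 0.0080 + 0.0022 = 0.1166
Σp_1ᵢ² = 0.02² + 0.31² + 0.09² + 0.52² + 0.04² + 0.02² = 0.0004 + 0.0961 + 0.0081 + 0.2704 + 0.0016 + 0.0004 = 0.3770
Σp_2ᵢ² = 0.26² + 0.03² + 0.27² + 0.13² + 0.20² + 0.11² = 0.0676 + 0.0009 + 0.0729 + 0.0169 + 0.0400 + 0.0121 = 0.2104
O = 0.1166 / √(0.3770 × 0.2104) = 0.1166 / 0.28164 = 0.4140
O = 0.4140 < 0.5 → No.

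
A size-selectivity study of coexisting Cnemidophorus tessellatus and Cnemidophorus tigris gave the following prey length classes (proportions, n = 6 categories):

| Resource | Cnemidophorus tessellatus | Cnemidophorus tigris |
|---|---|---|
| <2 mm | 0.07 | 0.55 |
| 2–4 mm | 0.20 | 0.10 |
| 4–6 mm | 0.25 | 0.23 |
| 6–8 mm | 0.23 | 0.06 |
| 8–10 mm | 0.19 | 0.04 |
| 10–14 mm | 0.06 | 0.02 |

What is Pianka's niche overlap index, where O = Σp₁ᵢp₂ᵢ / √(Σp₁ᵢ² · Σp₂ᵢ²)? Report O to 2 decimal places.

0.51

Σ p₁ᵢp₂ᵢ = 0.0385 + 0.0200 + 0.0575 + 0.0138 + 0.0076 + 0.0012 = 0.1386
Σp_1ᵢ² = 0.07² + 0.20² + 0.25² + 0.23² + 0.19² + 0.06² = 0.0049 + 0.0400 + 0.0625 + 0.0529 + 0.0361 + 0.0036 = 0.2000
Σp_2ᵢ² = 0.55² + 0.10² + 0.23² + 0.06² + 0.04² + 0.02² = 0.3025 + 0.0100 + 0.0529 + 0.0036 + 0.0016 + 0.0004 = 0.3710
O = 0.1386 / √(0.2000 × 0.3710) = 0.1386 / 0.27240 = 0.5088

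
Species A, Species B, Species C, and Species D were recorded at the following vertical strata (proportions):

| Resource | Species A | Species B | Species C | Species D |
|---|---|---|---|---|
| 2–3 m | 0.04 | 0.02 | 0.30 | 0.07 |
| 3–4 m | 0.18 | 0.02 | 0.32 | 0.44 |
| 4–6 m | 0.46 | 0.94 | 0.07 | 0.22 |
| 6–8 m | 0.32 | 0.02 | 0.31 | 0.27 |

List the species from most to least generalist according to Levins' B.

Species C > Species D > Species A > Species B

Σp_Aᵢ² = 0.04² + 0.18² + 0.46² + 0.32² = 0.0016 + 0.0324 + 0.2116 + 0.1024 = 0.3480
B_A = 1 / 0.3480 = 2.8736
Σp_Bᵢ² = 0.02² + 0.02² + 0.94² + 0.02² = 0.0004 + 0.0004 + 0.8836 + 0.0004 = 0.8848
B_B = 1 / 0.8848 = 1.1302
Σp_Cᵢ² = 0.30² + 0.32² + 0.07² + 0.31² = 0.0900 + 0.1024 + 0.0049 + 0.0961 = 0.2934
B_C = 1 / 0.2934 = 3.4083
Σp_Dᵢ² = 0.07² + 0.44² + 0.22² + 0.27² = 0.0049 + 0.1936 + 0.0484 + 0.0729 = 0.3198
B_D = 1 / 0.3198 = 3.1270
Ranking by B (broadest → narrowest): Species C (3.41) > Species D (3.13) > Species A (2.87) > Species B (1.13)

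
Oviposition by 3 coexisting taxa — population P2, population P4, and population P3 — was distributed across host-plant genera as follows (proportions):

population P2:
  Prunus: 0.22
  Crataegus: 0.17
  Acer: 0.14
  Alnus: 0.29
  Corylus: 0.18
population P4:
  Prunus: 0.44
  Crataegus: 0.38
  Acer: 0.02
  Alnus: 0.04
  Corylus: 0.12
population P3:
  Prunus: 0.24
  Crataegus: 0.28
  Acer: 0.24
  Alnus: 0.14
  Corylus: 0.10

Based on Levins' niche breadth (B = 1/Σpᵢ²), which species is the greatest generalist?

Σp_P2ᵢ² = 0.22² + 0.17² + 0.14² + 0.29² + 0.18² = 0.0484 + 0.0289 + 0.0196 + 0.0841 + 0.0324 = 0.2134
B_P2 = 1 / 0.2134 = 4.6860
Σp_P4ᵢ² = 0.44² + 0.38² + 0.02² + 0.04² + 0.12² = 0.1936 + 0.1444 + 0.0004 + 0.0016 + 0.0144 = 0.3544
B_P4 = 1 / 0.3544 = 2.8217
Σp_P3ᵢ² = 0.24² + 0.28² + 0.24² + 0.14² + 0.10² = 0.0576 + 0.0784 + 0.0576 + 0.0196 + 0.0100 = 0.2232
B_P3 = 1 / 0.2232 = 4.4803
Highest B → broadest niche (most generalist): population P2 (B = 4.69).

population P2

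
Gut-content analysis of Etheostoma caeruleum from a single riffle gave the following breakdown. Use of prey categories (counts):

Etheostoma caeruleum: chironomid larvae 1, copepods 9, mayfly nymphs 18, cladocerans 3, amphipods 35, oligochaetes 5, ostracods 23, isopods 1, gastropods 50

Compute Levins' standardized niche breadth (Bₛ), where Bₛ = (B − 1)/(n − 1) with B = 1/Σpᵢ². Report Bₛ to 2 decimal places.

0.43

Proportions for Etheostoma caeruleum (n=145): 1/145=0.0069, 9/145=0.0621, 18/145=0.1241, 3/145=0.0207, 35/145=0.2414, 5/145=0.0345, 23/145=0.1586, 1/145=0.0069, 50/145=0.3448
Σpᵢ² = 0.0069² + 0.0621² + 0.1241² + 0.0207² + 0.2414² + 0.0345² + 0.1586² + 0.0069² + 0.3448² = 0.000048 + 0.003856 + 0.015401 + 0.000428 + 0.058274 + 0.001190 + 0.025154 + 0.000048 + 0.118887 = 0.223286
B = 1 / 0.223286 = 4.4786
Bₛ = (B − 1)/(n − 1) = (4.4786 − 1)/(9 − 1) = 3.4786/8 = 0.4348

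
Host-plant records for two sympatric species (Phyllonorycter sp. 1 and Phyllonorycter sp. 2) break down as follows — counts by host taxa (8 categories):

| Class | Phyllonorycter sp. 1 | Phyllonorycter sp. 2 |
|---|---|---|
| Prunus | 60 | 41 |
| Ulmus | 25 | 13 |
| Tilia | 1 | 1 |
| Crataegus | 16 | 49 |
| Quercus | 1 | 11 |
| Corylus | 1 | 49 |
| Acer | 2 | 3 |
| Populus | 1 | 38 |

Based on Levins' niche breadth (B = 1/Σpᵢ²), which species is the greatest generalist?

Phyllonorycter sp. 2

Proportions for Phyllonorycter sp. 1 (n=107): 60/107=0.5607, 25/107=0.2336, 1/107=0.0093, 16/107=0.1495, 1/107=0.0093, 1/107=0.0093, 2/107=0.0187, 1/107=0.0093
Proportions for Phyllonorycter sp. 2 (n=205): 41/205=0.2000, 13/205=0.0634, 1/205=0.0049, 49/205=0.2390, 11/205=0.0537, 49/205=0.2390, 3/205=0.0146, 38/205=0.1854
Σp_1ᵢ² = 0.5607² + 0.2336² + 0.0093² + 0.1495² + 0.0093² + 0.0093² + 0.0187² + 0.0093² = 0.314384 + 0.054569 + 0.000086 + 0.022350 + 0.000086 + 0.000086 + 0.000350 + 0.000086 = 0.391997
B_1 = 1 / 0.391997 = 2.5510
Σp_2ᵢ² = 0.2000² + 0.0634² + 0.0049² + 0.2390² + 0.0537² + 0.2390² + 0.0146² + 0.1854² = 0.040000 + 0.004020 + 0.000024 + 0.057121 + 0.002884 + 0.057121 + 0.000213 + 0.034373 = 0.195756
B_2 = 1 / 0.195756 = 5.1084
Highest B → broadest niche (most generalist): Phyllonorycter sp. 2 (B = 5.11).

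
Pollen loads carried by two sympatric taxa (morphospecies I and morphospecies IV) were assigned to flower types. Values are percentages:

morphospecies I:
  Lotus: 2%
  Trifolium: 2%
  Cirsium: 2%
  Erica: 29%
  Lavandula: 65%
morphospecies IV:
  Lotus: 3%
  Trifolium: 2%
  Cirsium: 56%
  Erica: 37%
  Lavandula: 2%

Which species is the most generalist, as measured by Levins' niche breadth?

morphospecies IV

Convert percentages to proportions (divide by 100).
Σp_Iᵢ² = 0.02² + 0.02² + 0.02² + 0.29² + 0.65² = 0.0004 + 0.0004 + 0.0004 + 0.0841 + 0.4225 = 0.5078
B_I = 1 / 0.5078 = 1.9693
Σp_IVᵢ² = 0.03² + 0.02² + 0.56² + 0.37² + 0.02² = 0.0009 + 0.0004 + 0.3136 + 0.1369 + 0.0004 = 0.4522
B_IV = 1 / 0.4522 = 2.2114
Highest B → broadest niche (most generalist): morphospecies IV (B = 2.21).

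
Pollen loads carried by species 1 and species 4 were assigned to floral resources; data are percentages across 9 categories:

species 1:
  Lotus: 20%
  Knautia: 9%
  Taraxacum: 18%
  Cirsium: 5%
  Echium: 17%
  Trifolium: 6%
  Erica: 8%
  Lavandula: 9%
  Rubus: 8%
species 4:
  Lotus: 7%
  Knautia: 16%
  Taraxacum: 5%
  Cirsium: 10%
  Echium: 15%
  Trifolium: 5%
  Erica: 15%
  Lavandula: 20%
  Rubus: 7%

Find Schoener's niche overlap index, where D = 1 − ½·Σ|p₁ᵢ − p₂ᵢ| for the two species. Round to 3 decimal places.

0.700

Convert percentages to proportions (divide by 100).
Σ|p₁ᵢ − p₂ᵢ| = 0.13 + 0.07 + 0.13 + 0.05 + 0.02 + 0.01 + 0.07 + 0.11 + 0.01 = 0.60
D = 1 − ½ × 0.60 = 1 − 0.300 = 0.70000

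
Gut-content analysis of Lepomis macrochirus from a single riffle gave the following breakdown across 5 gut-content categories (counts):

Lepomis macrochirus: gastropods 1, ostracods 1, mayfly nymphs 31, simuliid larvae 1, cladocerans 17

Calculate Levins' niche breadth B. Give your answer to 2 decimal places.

Proportions for Lepomis macrochirus (n=51): 1/51=0.0196, 1/51=0.0196, 31/51=0.6078, 1/51=0.0196, 17/51=0.3333
Σpᵢ² = 0.0196² + 0.0196² + 0.6078² + 0.0196² + 0.3333² = 0.000384 + 0.000384 + 0.369421 + 0.000384 + 0.111089 = 0.481662
B = 1 / 0.481662 = 2.0761

2.08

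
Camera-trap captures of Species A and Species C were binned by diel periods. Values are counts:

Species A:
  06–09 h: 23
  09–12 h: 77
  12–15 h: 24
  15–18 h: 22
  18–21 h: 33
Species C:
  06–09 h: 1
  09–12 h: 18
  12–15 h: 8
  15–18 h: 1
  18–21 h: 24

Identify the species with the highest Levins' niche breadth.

Proportions for Species A (n=179): 23/179=0.1285, 77/179=0.4302, 24/179=0.1341, 22/179=0.1229, 33/179=0.1844
Proportions for Species C (n=52): 1/52=0.0192, 18/52=0.3462, 8/52=0.1538, 1/52=0.0192, 24/52=0.4615
Σp_Aᵢ² = 0.1285² + 0.4302² + 0.1341² + 0.1229² + 0.1844² = 0.016512 + 0.185072 + 0.017983 + 0.015104 + 0.034003 = 0.268674
B_A = 1 / 0.268674 = 3.7220
Σp_Cᵢ² = 0.0192² + 0.3462² + 0.1538² + 0.0192² + 0.4615² = 0.000369 + 0.119854 + 0.023654 + 0.000369 + 0.212982 = 0.357228
B_C = 1 / 0.357228 = 2.7993
Highest B → broadest niche (most generalist): Species A (B = 3.72).

Species A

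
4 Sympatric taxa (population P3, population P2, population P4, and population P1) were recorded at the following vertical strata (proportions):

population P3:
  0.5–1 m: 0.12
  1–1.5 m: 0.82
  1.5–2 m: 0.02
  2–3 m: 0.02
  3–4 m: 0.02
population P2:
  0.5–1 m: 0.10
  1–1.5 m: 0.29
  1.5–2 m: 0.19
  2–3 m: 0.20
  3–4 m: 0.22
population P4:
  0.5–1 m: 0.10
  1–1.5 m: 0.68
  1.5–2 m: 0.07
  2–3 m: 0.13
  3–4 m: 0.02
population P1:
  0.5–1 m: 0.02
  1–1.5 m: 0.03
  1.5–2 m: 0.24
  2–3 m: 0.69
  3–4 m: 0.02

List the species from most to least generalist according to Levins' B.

population P2 > population P4 > population P1 > population P3

Σp_P3ᵢ² = 0.12² + 0.82² + 0.02² + 0.02² + 0.02² = 0.0144 + 0.6724 + 0.0004 + 0.0004 + 0.0004 = 0.6880
B_P3 = 1 / 0.6880 = 1.4535
Σp_P2ᵢ² = 0.10² + 0.29² + 0.19² + 0.20² + 0.22² = 0.0100 + 0.0841 + 0.0361 + 0.0400 + 0.0484 = 0.2186
B_P2 = 1 / 0.2186 = 4.5746
Σp_P4ᵢ² = 0.10² + 0.68² + 0.07² + 0.13² + 0.02² = 0.0100 + 0.4624 + 0.0049 + 0.0169 + 0.0004 = 0.4946
B_P4 = 1 / 0.4946 = 2.0218
Σp_P1ᵢ² = 0.02² + 0.03² + 0.24² + 0.69² + 0.02² = 0.0004 + 0.0009 + 0.0576 + 0.4761 + 0.0004 = 0.5354
B_P1 = 1 / 0.5354 = 1.8678
Ranking by B (broadest → narrowest): population P2 (4.57) > population P4 (2.02) > population P1 (1.87) > population P3 (1.45)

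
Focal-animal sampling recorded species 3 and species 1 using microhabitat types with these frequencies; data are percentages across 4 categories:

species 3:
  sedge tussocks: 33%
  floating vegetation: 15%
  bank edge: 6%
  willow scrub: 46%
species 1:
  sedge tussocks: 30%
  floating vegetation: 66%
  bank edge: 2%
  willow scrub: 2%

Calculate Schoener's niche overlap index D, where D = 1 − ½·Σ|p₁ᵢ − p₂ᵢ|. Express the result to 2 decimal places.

Convert percentages to proportions (divide by 100).
Σ|p₁ᵢ − p₂ᵢ| = 0.03 + 0.51 + 0.04 + 0.44 = 1.02
D = 1 − ½ × 1.02 = 1 − 0.510 = 0.4900

0.49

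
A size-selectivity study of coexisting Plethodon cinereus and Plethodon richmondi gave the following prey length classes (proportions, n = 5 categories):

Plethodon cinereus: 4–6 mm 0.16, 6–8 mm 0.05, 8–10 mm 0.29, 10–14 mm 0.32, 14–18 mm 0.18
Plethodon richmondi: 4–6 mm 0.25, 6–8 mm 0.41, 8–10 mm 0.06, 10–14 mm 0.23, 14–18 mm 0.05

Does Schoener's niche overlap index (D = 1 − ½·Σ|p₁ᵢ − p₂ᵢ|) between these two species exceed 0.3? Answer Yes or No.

Σ|p₁ᵢ − p₂ᵢ| = 0.09 + 0.36 + 0.23 + 0.09 + 0.13 = 0.90
D = 1 − ½ × 0.90 = 1 − 0.450 = 0.5500
D = 0.5500 > 0.3 → Yes.

Yes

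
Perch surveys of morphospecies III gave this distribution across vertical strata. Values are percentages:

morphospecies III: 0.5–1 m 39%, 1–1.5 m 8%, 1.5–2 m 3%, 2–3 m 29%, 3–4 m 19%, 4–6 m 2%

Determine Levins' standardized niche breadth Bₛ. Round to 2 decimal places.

Convert percentages to proportions (divide by 100).
Σpᵢ² = 0.39² + 0.08² + 0.03² + 0.29² + 0.19² + 0.02² = 0.1521 + 0.0064 + 0.0009 + 0.0841 + 0.0361 + 0.0004 = 0.2800
B = 1 / 0.2800 = 3.5714
Bₛ = (B − 1)/(n − 1) = (3.5714 − 1)/(6 − 1) = 2.5714/5 = 0.5143

0.51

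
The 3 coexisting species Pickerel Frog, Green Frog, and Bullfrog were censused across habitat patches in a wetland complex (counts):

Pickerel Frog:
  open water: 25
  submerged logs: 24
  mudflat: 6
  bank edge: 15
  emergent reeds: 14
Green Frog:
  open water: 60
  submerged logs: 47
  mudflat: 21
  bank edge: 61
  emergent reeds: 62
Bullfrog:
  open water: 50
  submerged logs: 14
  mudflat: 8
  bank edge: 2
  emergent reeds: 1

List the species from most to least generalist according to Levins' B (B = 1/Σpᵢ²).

Proportions for Pickerel Frog (n=84): 25/84=0.2976, 24/84=0.2857, 6/84=0.0714, 15/84=0.1786, 14/84=0.1667
Proportions for Green Frog (n=251): 60/251=0.2390, 47/251=0.1873, 21/251=0.0837, 61/251=0.2430, 62/251=0.2470
Proportions for Bullfrog (n=75): 50/75=0.6667, 14/75=0.1867, 8/75=0.1067, 2/75=0.0267, 1/75=0.0133
Σp_Pickᵢ² = 0.2976² + 0.2857² + 0.0714² + 0.1786² + 0.1667² = 0.088566 + 0.081624 + 0.005098 + 0.031898 + 0.027789 = 0.234975
B_Pick = 1 / 0.234975 = 4.2558
Σp_Greeᵢ² = 0.2390² + 0.1873² + 0.0837² + 0.2430² + 0.2470² = 0.057121 + 0.035081 + 0.007006 + 0.059049 + 0.061009 = 0.219266
B_Gree = 1 / 0.219266 = 4.5607
Σp_Bullᵢ² = 0.6667² + 0.1867² + 0.1067² + 0.0267² + 0.0133² = 0.444489 + 0.034857 + 0.011385 + 0.000713 + 0.000177 = 0.491621
B_Bull = 1 / 0.491621 = 2.0341
Ranking by B (broadest → narrowest): Green Frog (4.56) > Pickerel Frog (4.26) > Bullfrog (2.03)

Green Frog > Pickerel Frog > Bullfrog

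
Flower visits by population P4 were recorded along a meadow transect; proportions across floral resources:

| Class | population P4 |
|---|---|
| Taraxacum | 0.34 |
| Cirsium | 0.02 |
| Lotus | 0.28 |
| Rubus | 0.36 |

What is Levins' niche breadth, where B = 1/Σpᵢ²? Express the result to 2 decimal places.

3.09

Σpᵢ² = 0.34² + 0.02² + 0.28² + 0.36² = 0.1156 + 0.0004 + 0.0784 + 0.1296 = 0.3240
B = 1 / 0.3240 = 3.0864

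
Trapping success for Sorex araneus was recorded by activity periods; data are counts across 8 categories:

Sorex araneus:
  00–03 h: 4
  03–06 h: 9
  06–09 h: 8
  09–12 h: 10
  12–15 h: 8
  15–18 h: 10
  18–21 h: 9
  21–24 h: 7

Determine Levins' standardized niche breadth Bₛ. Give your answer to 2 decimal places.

0.94

Proportions for Sorex araneus (n=65): 4/65=0.0615, 9/65=0.1385, 8/65=0.1231, 10/65=0.1538, 8/65=0.1231, 10/65=0.1538, 9/65=0.1385, 7/65=0.1077
Σpᵢ² = 0.0615² + 0.1385² + 0.1231² + 0.1538² + 0.1231² + 0.1538² + 0.1385² + 0.1077² = 0.003782 + 0.019182 + 0.015154 + 0.023654 + 0.015154 + 0.023654 + 0.019182 + 0.011599 = 0.131361
B = 1 / 0.131361 = 7.6126
Bₛ = (B − 1)/(n − 1) = (7.6126 − 1)/(8 − 1) = 6.6126/7 = 0.9447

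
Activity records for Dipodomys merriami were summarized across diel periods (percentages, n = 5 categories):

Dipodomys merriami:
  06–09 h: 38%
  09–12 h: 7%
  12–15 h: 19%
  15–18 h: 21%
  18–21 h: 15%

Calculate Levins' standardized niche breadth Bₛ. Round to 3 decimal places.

0.742

Convert percentages to proportions (divide by 100).
Σpᵢ² = 0.38² + 0.07² + 0.19² + 0.21² + 0.15² = 0.1444 + 0.0049 + 0.0361 + 0.0441 + 0.0225 = 0.2520
B = 1 / 0.2520 = 3.96825
Bₛ = (B − 1)/(n − 1) = (3.96825 − 1)/(5 − 1) = 2.96825/4 = 0.74206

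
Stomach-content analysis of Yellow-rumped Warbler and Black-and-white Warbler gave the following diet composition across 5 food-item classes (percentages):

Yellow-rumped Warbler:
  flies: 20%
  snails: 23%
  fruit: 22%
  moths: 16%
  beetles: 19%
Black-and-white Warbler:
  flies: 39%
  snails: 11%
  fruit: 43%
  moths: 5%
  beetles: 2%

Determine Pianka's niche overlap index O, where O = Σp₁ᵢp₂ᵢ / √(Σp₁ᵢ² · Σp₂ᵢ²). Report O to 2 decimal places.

0.78

Convert percentages to proportions (divide by 100).
Σ p₁ᵢp₂ᵢ = 0.0780 + 0.0253 + 0.0946 + 0.0080 + 0.0038 = 0.2097
Σp_1ᵢ² = 0.20² + 0.23² + 0.22² + 0.16² + 0.19² = 0.0400 + 0.0529 + 0.0484 + 0.0256 + 0.0361 = 0.2030
Σp_2ᵢ² = 0.39² + 0.11² + 0.43² + 0.05² + 0.02² = 0.1521 + 0.0121 + 0.1849 + 0.0025 + 0.0004 = 0.3520
O = 0.2097 / √(0.2030 × 0.3520) = 0.2097 / 0.26731 = 0.7845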